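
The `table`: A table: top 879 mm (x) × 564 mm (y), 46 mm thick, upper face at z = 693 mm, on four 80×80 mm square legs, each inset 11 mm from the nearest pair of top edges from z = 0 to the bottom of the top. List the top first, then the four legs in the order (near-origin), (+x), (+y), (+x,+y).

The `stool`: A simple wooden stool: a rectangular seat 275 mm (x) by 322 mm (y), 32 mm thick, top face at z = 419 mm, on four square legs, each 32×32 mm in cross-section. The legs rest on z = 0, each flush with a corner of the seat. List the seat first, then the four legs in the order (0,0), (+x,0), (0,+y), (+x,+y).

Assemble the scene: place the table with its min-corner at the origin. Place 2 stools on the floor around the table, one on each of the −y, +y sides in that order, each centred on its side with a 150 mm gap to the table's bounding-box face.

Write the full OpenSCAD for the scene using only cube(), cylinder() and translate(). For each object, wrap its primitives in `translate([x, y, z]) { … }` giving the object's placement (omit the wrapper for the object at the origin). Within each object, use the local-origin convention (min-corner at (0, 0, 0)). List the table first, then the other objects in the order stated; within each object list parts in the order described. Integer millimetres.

translate([0, 0, 647]) cube([879, 564, 46]);
translate([11, 11, 0]) cube([80, 80, 647]);
translate([788, 11, 0]) cube([80, 80, 647]);
translate([11, 473, 0]) cube([80, 80, 647]);
translate([788, 473, 0]) cube([80, 80, 647]);
translate([302, -472, 0]) {
  translate([0, 0, 387]) cube([275, 322, 32]);
  cube([32, 32, 387]);
  translate([243, 0, 0]) cube([32, 32, 387]);
  translate([0, 290, 0]) cube([32, 32, 387]);
  translate([243, 290, 0]) cube([32, 32, 387]);
}
translate([302, 714, 0]) {
  translate([0, 0, 387]) cube([275, 322, 32]);
  cube([32, 32, 387]);
  translate([243, 0, 0]) cube([32, 32, 387]);
  translate([0, 290, 0]) cube([32, 32, 387]);
  translate([243, 290, 0]) cube([32, 32, 387]);
}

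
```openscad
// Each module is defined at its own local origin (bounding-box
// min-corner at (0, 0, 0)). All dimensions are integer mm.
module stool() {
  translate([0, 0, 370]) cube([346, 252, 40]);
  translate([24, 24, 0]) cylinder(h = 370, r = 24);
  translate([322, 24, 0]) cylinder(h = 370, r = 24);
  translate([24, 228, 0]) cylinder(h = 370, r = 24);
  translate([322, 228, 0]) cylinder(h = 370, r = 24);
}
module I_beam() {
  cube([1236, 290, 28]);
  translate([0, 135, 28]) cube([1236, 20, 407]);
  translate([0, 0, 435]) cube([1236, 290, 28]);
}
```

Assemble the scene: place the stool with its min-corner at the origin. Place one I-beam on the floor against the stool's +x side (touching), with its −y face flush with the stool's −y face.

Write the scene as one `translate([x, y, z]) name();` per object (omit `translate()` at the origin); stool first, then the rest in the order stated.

stool();
translate([346, 0, 0]) I_beam();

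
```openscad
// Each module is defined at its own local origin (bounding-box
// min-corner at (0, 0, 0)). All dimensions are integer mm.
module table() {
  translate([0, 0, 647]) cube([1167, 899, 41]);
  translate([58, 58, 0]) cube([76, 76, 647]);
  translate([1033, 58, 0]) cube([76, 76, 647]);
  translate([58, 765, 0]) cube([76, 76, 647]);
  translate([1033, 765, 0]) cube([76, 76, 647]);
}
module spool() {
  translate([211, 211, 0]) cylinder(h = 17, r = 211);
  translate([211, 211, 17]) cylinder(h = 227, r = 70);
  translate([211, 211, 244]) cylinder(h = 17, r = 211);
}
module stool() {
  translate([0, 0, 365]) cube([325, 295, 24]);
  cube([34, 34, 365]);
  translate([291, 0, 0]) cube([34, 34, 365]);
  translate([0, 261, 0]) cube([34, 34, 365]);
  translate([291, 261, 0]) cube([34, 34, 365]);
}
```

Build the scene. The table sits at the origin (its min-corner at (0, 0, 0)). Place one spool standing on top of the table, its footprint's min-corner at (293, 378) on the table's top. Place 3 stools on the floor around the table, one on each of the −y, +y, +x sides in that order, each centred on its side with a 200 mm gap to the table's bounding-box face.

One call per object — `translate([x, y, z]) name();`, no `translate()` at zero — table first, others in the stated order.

table();
translate([293, 378, 688]) spool();
translate([421, -495, 0]) stool();
translate([421, 1099, 0]) stool();
translate([1367, 302, 0]) stool();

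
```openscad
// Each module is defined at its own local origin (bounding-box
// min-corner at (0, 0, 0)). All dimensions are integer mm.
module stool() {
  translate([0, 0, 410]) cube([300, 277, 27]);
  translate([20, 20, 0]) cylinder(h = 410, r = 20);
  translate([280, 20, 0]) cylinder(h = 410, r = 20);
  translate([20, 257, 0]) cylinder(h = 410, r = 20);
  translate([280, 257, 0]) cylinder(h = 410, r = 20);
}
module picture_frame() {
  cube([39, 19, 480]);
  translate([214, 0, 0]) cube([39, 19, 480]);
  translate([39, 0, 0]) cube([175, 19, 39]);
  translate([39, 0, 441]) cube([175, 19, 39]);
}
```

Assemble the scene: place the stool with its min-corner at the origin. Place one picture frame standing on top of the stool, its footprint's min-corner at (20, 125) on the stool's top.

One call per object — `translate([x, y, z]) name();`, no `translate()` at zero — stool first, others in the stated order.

stool();
translate([20, 125, 437]) picture_frame();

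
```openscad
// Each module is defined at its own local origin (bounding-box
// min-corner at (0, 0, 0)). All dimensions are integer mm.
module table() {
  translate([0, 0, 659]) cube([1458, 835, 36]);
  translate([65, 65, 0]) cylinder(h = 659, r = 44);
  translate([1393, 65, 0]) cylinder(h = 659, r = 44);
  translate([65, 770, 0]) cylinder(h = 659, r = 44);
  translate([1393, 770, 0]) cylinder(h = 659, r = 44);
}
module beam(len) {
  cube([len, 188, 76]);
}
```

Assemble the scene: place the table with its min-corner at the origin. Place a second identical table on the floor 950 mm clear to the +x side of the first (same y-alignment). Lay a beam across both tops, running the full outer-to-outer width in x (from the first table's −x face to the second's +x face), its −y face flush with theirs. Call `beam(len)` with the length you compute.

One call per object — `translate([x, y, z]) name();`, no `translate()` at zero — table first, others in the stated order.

table();
translate([2408, 0, 0]) table();
translate([0, 0, 695]) beam(3866);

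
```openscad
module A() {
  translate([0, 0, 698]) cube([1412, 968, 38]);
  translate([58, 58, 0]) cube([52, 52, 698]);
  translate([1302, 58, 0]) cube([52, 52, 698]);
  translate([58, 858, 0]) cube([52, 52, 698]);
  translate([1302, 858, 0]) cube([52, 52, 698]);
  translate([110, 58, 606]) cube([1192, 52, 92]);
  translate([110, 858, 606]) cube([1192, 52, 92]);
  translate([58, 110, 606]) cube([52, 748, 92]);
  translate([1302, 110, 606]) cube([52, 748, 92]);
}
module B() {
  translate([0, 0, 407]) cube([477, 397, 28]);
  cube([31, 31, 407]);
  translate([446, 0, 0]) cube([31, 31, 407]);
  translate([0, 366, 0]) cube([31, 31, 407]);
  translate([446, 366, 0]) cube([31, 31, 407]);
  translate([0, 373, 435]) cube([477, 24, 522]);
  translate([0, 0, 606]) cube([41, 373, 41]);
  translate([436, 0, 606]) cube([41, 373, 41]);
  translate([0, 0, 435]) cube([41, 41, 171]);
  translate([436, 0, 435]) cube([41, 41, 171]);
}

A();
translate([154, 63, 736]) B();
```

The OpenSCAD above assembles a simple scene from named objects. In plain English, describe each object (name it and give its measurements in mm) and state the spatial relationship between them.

A is a table: top 1412 mm (x) × 968 mm (y), 38 mm thick, upper face at z = 736 mm, on four 52×52 mm square legs, each inset 58 mm from the nearest pair of top edges, running from z = 0 to the bottom of the top. Four apron rails, 52 mm thick and 92 mm tall, run between adjacent legs with their top edges flush with the underside of the top and their outer faces flush with the legs' outer faces.

B is a chair: 477×397 mm seat, 28 mm thick, top at z = 435 mm, on four 31 mm square corner legs flush with the seat edges. A 24 mm thick backrest slab spans the full seat width, extending 522 mm above the seat top, its back face flush with the seat's +y edge. Two armrests of 41×41 mm section run along each side from the seat's front edge to the front of the backrest, top faces 212 mm above the seat top and outer faces flush with the seat's x-edges; a 41×41 mm post under the front of each armrest stands on the seat at the front corner.

The chair is on top of the table.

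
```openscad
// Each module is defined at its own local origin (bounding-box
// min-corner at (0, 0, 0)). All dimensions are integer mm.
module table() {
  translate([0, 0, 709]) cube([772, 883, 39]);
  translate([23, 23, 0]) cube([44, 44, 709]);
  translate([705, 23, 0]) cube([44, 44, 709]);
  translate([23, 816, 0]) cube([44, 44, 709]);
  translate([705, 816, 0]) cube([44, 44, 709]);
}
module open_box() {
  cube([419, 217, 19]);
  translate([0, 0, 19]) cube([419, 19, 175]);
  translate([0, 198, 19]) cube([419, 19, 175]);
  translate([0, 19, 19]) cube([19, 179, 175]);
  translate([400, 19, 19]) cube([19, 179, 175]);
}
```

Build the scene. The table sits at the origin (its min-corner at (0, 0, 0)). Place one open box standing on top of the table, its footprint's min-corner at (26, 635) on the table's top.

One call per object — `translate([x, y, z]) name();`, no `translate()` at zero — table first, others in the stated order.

table();
translate([26, 635, 748]) open_box();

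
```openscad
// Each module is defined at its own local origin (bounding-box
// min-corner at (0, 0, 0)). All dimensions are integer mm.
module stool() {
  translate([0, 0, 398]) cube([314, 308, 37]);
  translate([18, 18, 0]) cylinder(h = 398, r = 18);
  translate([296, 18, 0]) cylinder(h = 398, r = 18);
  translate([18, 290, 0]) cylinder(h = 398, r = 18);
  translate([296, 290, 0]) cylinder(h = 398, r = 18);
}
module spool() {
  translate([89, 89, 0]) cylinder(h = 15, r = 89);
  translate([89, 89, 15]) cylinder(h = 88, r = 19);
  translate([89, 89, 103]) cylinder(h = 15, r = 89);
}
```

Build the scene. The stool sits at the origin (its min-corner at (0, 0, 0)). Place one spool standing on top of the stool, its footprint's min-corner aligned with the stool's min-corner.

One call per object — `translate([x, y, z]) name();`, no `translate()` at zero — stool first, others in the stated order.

stool();
translate([0, 0, 435]) spool();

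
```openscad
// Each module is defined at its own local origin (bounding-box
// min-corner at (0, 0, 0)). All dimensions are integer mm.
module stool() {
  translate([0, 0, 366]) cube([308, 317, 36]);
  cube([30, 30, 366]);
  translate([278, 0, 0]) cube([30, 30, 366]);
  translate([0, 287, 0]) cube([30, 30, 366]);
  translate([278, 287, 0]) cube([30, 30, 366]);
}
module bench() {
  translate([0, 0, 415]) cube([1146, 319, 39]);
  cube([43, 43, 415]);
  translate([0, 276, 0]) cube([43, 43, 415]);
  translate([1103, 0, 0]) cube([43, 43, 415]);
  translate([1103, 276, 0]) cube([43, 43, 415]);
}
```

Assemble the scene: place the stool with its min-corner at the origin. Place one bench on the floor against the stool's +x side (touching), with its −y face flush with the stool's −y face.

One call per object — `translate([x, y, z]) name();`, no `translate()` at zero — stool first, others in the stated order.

stool();
translate([308, 0, 0]) bench();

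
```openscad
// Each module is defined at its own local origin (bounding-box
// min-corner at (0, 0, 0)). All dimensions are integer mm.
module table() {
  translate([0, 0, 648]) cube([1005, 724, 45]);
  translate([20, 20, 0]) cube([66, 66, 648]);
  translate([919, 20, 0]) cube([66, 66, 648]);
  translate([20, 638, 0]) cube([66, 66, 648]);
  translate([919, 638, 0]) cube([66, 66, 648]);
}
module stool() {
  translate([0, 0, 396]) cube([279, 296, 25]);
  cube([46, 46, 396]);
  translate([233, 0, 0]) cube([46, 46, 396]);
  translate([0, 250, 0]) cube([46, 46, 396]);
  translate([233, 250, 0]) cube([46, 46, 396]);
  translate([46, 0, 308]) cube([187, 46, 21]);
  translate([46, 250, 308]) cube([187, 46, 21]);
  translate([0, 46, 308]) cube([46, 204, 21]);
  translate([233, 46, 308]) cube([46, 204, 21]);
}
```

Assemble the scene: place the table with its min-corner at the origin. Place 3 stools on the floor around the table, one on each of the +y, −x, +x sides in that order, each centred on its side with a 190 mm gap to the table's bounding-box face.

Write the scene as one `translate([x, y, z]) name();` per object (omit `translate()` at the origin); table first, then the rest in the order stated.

table();
translate([363, 914, 0]) stool();
translate([-469, 214, 0]) stool();
translate([1195, 214, 0]) stool();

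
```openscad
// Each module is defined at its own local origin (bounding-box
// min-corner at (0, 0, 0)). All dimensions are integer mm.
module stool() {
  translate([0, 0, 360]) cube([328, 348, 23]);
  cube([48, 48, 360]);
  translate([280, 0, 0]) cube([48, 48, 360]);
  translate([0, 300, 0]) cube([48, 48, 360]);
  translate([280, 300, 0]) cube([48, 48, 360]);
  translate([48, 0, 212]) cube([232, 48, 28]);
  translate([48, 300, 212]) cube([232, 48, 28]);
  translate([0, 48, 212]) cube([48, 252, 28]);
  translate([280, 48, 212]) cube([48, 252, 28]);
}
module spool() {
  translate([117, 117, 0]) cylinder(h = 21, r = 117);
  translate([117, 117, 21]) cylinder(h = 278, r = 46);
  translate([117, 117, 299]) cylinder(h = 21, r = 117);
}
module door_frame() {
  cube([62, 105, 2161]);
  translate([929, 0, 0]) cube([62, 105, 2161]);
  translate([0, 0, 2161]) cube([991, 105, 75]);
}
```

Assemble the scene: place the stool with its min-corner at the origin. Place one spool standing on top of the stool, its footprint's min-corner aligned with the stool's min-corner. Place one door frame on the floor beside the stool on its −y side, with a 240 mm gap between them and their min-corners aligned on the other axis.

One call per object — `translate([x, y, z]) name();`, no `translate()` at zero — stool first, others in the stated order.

stool();
translate([0, 0, 383]) spool();
translate([0, -345, 0]) door_frame();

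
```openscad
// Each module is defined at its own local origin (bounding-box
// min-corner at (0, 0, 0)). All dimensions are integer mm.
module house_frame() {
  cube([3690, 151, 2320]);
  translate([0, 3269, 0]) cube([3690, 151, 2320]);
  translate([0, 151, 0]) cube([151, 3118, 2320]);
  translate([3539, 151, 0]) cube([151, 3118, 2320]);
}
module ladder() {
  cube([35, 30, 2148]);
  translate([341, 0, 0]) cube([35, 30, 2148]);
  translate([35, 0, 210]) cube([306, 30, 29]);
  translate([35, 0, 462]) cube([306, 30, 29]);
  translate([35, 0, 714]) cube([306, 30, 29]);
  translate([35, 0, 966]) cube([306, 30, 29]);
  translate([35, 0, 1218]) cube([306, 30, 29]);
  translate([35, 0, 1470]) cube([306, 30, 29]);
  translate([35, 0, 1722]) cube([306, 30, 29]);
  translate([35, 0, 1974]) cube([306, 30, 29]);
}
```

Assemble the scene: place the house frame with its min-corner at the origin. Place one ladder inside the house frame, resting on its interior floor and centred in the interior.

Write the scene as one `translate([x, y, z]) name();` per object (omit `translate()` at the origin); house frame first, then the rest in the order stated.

house_frame();
translate([1657, 1695, 0]) ladder();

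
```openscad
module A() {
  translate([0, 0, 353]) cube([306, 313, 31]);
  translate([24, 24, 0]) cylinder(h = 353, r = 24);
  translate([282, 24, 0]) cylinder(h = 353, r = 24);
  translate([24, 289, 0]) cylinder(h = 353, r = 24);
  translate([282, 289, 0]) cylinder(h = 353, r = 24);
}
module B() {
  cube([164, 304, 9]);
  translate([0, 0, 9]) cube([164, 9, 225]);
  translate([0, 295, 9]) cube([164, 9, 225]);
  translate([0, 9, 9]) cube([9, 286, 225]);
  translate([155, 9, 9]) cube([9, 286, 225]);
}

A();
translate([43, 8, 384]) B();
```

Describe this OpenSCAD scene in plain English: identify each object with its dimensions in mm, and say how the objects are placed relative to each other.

A is a simple wooden stool: a rectangular seat 306 mm (x) by 313 mm (y), 31 mm thick, top face at z = 384 mm, on four round legs, each 48 mm in diameter. The legs rest on z = 0, each leg's axis is inset half a diameter from the nearest pair of seat edges (so the leg's bounding box is flush with the corner).

B is an open storage box with external size 164×304×234 mm and wall thickness 9 mm (the base is also 9 mm thick). The base covers the whole footprint; the four walls stand on the base, with the y-facing walls full-width and the x-facing walls fitting between their inner faces.

The open box is on top of the stool.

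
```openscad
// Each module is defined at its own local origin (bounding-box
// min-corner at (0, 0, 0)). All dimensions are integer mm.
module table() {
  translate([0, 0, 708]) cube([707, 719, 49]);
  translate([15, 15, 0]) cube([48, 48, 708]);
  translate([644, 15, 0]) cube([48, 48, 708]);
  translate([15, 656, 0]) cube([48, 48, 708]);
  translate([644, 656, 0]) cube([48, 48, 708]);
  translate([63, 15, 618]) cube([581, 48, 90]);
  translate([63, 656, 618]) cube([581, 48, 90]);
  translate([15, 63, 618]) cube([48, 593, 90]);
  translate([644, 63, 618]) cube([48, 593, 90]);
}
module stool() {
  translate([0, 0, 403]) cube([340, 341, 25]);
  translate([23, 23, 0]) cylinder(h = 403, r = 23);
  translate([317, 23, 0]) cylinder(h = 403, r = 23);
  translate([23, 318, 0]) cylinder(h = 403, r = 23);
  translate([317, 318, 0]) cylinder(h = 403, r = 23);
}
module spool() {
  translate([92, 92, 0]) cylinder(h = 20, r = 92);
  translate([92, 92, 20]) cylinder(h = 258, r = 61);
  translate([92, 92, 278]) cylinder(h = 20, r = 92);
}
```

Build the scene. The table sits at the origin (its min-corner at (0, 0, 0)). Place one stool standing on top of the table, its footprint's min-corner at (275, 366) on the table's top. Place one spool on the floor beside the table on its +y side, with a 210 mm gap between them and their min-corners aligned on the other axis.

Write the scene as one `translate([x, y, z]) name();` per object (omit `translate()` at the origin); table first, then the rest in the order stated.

table();
translate([275, 366, 757]) stool();
translate([0, 929, 0]) spool();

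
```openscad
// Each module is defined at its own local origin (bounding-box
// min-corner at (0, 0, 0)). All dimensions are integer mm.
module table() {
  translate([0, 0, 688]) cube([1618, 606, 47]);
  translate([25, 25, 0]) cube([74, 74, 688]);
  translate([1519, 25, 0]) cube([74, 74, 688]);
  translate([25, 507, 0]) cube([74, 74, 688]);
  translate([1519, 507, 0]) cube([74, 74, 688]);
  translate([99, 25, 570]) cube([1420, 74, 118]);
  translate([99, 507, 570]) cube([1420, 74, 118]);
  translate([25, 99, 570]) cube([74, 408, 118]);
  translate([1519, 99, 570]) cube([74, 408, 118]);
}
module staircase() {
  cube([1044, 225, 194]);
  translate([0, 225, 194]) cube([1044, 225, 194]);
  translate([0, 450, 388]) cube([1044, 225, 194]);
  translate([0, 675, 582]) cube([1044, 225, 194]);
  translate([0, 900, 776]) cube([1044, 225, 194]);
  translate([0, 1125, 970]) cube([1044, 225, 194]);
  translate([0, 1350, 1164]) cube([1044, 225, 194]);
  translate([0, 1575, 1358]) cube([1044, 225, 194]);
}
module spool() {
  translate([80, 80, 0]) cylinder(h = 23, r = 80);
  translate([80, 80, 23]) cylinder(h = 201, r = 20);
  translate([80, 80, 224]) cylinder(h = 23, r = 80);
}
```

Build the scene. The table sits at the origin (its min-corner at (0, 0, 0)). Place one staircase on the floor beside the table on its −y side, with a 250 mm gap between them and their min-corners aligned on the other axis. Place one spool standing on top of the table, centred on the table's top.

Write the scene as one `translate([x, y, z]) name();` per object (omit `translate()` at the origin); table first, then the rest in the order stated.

table();
translate([0, -2050, 0]) staircase();
translate([729, 223, 735]) spool();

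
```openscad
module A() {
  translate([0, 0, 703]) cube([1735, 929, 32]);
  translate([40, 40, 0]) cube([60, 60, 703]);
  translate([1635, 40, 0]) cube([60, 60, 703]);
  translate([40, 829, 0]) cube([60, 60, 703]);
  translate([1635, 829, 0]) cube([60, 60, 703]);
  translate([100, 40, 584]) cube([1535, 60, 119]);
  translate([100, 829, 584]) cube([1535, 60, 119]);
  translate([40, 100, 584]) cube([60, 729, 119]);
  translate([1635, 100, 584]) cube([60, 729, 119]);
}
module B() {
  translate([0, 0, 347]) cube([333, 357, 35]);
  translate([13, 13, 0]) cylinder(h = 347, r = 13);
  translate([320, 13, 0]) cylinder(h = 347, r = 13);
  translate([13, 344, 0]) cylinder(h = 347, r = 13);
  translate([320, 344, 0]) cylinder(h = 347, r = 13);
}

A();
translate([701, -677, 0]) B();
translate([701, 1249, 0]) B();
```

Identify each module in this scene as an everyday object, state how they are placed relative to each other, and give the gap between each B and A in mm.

A is a table. B is a stool. Two stools sit around the table at the −y, +y sides. The gap between each stool and the table is 320 mm.

Each stool's nearest face is 320 mm from the table's bounding box.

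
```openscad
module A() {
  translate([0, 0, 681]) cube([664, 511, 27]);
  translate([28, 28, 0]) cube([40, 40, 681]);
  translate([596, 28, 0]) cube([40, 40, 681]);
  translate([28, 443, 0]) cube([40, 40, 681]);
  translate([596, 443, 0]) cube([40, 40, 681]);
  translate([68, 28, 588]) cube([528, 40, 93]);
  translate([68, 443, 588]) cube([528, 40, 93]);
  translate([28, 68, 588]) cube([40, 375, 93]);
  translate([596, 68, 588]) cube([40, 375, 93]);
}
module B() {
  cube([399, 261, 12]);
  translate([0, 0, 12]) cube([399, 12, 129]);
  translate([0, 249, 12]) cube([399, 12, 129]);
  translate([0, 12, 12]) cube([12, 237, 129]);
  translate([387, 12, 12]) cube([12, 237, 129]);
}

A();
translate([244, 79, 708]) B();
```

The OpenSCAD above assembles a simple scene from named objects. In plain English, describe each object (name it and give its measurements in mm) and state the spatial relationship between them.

A is a table: top 664 mm (x) × 511 mm (y), 27 mm thick, upper face at z = 708 mm, on four 40×40 mm square legs, each inset 28 mm from the nearest pair of top edges, running from z = 0 to the bottom of the top. Four apron rails, 40 mm thick and 93 mm tall, run between adjacent legs with their top edges flush with the underside of the top and their outer faces flush with the legs' outer faces.

B is an open storage box with external size 399×261×141 mm and wall thickness 12 mm (the base is also 12 mm thick). The base covers the whole footprint; the four walls stand on the base, with the y-facing walls full-width and the x-facing walls fitting between their inner faces.

The open box is on top of the table.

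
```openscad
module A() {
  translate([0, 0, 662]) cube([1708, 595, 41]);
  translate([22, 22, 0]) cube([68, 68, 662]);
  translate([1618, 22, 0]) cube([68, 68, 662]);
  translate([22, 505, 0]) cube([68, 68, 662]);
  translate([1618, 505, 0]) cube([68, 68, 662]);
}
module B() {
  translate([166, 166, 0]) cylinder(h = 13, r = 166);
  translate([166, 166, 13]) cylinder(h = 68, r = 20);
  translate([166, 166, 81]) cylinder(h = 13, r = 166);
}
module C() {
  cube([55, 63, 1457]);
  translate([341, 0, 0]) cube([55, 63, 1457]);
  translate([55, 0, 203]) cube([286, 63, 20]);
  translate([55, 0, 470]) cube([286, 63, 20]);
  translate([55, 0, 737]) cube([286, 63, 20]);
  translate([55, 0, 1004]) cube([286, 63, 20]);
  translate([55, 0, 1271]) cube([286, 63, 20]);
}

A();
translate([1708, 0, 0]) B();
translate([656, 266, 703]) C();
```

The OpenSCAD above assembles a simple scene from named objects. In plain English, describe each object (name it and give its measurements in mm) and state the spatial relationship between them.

A is a rectangular dining table. The top is 1708×595×41 mm with its upper surface at z = 703 mm. It stands on four 68×68 mm square legs, each inset 22 mm from the nearest pair of top edges, running from the floor to the underside of the top.

B is a spool: two coaxial disc flanges of radius 166 mm and thickness 13 mm, joined by a core cylinder of radius 20 mm and height 68 mm. The lower flange rests on z = 0 and the three cylinders share a vertical axis.

C is a straight ladder. Two 55×63 mm vertical rails, 1457 mm tall, stand 396 mm apart (outside-to-outside) with their front faces coplanar on the −y side. 5 rungs, each 63 mm deep and 20 mm tall, span between the inner faces of the rails, front faces flush with the rails. The lowest rung's underside is at z = 203 mm and rungs are spaced 267 mm apart (underside to underside).

The spool is against the table's +x side, with their −y faces flush. The ladder is on top of the table, centred.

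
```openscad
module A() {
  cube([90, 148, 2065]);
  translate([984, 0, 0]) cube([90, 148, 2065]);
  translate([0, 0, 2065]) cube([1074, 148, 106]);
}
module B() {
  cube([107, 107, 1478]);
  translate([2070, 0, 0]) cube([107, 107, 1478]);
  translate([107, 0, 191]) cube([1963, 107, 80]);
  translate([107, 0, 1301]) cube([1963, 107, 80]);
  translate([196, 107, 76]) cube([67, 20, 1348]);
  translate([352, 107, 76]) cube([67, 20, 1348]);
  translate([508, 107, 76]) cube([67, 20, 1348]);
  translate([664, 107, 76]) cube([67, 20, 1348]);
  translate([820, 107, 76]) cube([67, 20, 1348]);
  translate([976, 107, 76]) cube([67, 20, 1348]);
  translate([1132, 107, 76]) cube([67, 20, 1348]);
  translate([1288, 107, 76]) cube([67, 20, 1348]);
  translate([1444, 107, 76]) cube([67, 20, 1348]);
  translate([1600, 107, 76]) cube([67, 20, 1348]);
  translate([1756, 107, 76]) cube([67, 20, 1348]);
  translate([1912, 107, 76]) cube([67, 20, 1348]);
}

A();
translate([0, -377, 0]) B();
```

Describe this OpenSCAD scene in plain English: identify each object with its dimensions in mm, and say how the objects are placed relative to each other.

A is a rectangular door frame: two vertical jambs of 90×148 mm section, 2065 mm tall, with a clear opening 894 mm wide between their inner faces. A header 106 mm tall and 148 mm deep lies on top of the jambs and spans the full outside width.

B is a fence section. Two 107×107 mm posts, 1478 mm tall, stand on the floor with a clear span of 1963 mm between their inner faces. Two horizontal rails of 107×80 mm section span the gap between the posts with their undersides at z = 191 mm and z = 1301 mm, flush with the posts' −y face. 12 pickets, each 67 mm wide, 20 mm thick and 1348 mm tall, are fixed to the +y face of the rails with their bottoms at z = 76 mm, evenly spaced across the span with equal gaps (rounded down to the nearest mm) at the −x end and between each pair — any rounding remainder accumulates at the +x end.

The fence section is on the floor beside the door frame on its −y side.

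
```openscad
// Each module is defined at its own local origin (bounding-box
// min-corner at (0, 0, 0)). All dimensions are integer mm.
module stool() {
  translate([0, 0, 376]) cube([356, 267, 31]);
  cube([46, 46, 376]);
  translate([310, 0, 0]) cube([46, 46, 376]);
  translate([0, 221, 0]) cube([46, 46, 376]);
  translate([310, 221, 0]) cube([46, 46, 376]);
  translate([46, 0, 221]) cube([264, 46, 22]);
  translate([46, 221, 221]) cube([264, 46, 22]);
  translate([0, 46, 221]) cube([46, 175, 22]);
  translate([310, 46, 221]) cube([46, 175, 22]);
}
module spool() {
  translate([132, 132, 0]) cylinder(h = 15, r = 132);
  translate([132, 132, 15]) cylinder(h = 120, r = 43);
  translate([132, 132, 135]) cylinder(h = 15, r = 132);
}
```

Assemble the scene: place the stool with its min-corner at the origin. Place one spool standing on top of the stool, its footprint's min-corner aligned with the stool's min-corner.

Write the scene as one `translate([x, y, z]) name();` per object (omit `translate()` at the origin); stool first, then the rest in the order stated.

stool();
translate([0, 0, 407]) spool();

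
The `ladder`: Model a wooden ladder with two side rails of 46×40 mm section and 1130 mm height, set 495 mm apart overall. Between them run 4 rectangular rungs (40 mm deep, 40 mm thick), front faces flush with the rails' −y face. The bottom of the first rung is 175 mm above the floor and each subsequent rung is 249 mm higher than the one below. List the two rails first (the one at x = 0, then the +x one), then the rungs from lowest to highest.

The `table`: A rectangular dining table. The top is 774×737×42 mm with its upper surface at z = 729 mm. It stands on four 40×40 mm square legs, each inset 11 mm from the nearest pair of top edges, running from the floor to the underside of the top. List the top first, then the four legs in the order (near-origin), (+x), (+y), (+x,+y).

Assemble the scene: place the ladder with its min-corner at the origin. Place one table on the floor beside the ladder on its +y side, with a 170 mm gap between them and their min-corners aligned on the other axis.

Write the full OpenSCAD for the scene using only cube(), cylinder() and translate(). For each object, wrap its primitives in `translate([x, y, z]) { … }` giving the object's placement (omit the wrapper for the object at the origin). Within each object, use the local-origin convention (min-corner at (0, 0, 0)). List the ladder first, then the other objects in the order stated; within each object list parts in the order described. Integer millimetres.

cube([46, 40, 1130]);
translate([449, 0, 0]) cube([46, 40, 1130]);
translate([46, 0, 175]) cube([403, 40, 40]);
translate([46, 0, 424]) cube([403, 40, 40]);
translate([46, 0, 673]) cube([403, 40, 40]);
translate([46, 0, 922]) cube([403, 40, 40]);
translate([0, 210, 0]) {
  translate([0, 0, 687]) cube([774, 737, 42]);
  translate([11, 11, 0]) cube([40, 40, 687]);
  translate([723, 11, 0]) cube([40, 40, 687]);
  translate([11, 686, 0]) cube([40, 40, 687]);
  translate([723, 686, 0]) cube([40, 40, 687]);
}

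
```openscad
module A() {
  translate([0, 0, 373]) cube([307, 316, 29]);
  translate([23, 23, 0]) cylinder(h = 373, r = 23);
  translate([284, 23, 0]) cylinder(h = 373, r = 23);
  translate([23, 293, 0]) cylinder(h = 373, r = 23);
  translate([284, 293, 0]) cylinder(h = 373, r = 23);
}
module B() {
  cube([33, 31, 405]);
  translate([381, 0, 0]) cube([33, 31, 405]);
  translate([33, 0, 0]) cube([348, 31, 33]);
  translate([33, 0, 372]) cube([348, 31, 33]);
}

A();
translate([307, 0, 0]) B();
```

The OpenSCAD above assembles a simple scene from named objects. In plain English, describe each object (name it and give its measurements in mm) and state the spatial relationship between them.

A is a simple wooden stool: a rectangular seat 307 mm (x) by 316 mm (y), 29 mm thick, top face at z = 402 mm, on four round legs, each 46 mm in diameter. The legs rest on z = 0, each leg's axis is inset half a diameter from the nearest pair of seat edges (so the leg's bounding box is flush with the corner).

B is a picture frame with a 348×339 mm rectangular opening (x by z) and a uniform 33 mm border on every side. Frame depth is 31 mm along y. It is built from two vertical stiles running the full outside height and two horizontal rails spanning the gap between the stiles.

The picture frame is against the stool's +x side, with their −y faces flush.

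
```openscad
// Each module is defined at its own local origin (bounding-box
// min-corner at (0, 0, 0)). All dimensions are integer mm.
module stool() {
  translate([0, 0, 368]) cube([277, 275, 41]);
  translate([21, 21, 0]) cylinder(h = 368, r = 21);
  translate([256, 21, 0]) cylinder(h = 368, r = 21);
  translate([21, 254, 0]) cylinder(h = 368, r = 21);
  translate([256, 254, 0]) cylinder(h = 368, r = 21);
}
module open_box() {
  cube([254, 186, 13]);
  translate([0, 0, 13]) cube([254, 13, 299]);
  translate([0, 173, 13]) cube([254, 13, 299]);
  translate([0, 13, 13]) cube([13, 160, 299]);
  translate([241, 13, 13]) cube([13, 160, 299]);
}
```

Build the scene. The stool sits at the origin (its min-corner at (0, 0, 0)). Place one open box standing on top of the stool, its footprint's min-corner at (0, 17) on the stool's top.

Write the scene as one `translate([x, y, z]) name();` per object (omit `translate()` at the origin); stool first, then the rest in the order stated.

stool();
translate([0, 17, 409]) open_box();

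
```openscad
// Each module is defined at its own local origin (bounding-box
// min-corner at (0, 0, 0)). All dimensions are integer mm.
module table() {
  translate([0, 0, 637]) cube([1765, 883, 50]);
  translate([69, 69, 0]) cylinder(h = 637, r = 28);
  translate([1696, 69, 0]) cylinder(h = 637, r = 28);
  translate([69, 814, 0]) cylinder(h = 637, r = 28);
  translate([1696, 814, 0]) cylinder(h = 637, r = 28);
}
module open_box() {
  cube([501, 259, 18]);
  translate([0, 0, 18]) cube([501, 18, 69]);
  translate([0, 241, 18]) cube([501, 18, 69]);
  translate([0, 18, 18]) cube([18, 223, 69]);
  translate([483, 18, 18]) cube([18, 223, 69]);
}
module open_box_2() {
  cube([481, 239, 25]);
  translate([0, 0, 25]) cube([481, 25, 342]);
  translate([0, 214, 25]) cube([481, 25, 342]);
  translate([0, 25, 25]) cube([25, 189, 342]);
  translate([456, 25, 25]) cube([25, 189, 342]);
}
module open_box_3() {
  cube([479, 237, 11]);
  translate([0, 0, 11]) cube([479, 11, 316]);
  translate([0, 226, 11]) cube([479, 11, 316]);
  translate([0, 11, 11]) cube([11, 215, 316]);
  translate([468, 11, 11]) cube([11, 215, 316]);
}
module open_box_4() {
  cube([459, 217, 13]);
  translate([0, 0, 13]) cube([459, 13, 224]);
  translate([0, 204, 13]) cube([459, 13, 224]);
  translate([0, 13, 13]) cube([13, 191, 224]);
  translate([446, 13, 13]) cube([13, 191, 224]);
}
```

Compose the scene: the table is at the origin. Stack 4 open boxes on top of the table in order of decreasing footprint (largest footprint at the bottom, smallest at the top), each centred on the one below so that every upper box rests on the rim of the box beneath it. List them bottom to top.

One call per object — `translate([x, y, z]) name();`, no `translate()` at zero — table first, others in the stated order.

table();
translate([632, 312, 687]) open_box();
translate([642, 322, 774]) open_box_2();
translate([643, 323, 1141]) open_box_3();
translate([653, 333, 1468]) open_box_4();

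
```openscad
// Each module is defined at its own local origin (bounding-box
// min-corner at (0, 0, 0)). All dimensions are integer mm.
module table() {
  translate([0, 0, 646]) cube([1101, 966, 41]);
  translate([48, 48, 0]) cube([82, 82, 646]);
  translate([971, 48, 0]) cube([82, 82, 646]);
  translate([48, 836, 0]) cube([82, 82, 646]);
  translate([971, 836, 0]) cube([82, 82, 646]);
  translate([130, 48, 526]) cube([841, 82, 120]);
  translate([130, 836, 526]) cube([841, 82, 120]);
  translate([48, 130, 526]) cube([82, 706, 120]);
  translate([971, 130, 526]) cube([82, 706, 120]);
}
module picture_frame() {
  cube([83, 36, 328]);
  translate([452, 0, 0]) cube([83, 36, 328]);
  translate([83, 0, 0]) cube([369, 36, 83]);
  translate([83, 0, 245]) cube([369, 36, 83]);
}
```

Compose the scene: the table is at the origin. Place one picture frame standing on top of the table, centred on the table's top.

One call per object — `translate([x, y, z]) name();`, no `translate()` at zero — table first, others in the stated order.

table();
translate([283, 465, 687]) picture_frame();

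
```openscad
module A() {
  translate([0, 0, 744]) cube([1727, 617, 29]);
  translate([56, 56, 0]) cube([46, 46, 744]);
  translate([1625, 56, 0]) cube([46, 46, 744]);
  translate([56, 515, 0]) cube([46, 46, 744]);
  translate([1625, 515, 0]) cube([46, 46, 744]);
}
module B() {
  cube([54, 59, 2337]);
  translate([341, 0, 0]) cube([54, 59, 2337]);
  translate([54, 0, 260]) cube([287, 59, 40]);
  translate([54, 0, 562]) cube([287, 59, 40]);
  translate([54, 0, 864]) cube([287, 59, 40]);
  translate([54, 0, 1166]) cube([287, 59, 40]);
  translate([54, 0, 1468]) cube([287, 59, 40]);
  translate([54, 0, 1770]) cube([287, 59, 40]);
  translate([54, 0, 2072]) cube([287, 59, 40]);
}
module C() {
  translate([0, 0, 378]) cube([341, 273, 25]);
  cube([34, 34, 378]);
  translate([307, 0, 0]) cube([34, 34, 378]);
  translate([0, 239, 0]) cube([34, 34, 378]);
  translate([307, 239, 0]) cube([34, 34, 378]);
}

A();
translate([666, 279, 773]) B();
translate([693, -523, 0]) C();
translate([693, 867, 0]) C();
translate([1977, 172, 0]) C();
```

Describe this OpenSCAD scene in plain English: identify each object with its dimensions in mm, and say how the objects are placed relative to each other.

A is a table: top 1727 mm (x) × 617 mm (y), 29 mm thick, upper face at z = 773 mm, on four 46×46 mm square legs, each inset 56 mm from the nearest pair of top edges, running from z = 0 to the bottom of the top.

B is a straight ladder. Two 54×59 mm vertical rails, 2337 mm tall, stand 395 mm apart (outside-to-outside) with their front faces coplanar on the −y side. 7 rungs, each 59 mm deep and 40 mm tall, span between the inner faces of the rails, front faces flush with the rails. The lowest rung's underside is at z = 260 mm and rungs are spaced 302 mm apart (underside to underside).

C is a four-legged stool. The seat is 341×273 mm, 25 mm thick, top at z = 403 mm. It stands on four square legs, each 34×34 mm in cross-section, from z = 0 to the seat underside, each flush with a corner of the seat.

The ladder is on top of the table, centred. Three stools sit around the table at the −y, +y, +x sides.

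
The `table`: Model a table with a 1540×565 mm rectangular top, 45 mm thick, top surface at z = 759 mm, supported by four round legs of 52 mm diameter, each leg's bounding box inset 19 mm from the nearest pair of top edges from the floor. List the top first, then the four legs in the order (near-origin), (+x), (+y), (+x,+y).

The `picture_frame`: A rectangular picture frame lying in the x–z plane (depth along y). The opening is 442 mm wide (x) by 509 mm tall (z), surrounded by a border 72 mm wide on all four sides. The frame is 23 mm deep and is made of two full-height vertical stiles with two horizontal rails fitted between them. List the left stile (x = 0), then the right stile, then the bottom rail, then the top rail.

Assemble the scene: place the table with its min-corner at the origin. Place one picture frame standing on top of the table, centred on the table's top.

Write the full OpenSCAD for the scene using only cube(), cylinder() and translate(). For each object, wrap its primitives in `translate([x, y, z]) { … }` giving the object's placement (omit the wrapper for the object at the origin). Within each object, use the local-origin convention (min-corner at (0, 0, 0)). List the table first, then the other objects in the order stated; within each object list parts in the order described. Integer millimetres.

translate([0, 0, 714]) cube([1540, 565, 45]);
translate([45, 45, 0]) cylinder(h = 714, r = 26);
translate([1495, 45, 0]) cylinder(h = 714, r = 26);
translate([45, 520, 0]) cylinder(h = 714, r = 26);
translate([1495, 520, 0]) cylinder(h = 714, r = 26);
translate([477, 271, 759]) {
  cube([72, 23, 653]);
  translate([514, 0, 0]) cube([72, 23, 653]);
  translate([72, 0, 0]) cube([442, 23, 72]);
  translate([72, 0, 581]) cube([442, 23, 72]);
}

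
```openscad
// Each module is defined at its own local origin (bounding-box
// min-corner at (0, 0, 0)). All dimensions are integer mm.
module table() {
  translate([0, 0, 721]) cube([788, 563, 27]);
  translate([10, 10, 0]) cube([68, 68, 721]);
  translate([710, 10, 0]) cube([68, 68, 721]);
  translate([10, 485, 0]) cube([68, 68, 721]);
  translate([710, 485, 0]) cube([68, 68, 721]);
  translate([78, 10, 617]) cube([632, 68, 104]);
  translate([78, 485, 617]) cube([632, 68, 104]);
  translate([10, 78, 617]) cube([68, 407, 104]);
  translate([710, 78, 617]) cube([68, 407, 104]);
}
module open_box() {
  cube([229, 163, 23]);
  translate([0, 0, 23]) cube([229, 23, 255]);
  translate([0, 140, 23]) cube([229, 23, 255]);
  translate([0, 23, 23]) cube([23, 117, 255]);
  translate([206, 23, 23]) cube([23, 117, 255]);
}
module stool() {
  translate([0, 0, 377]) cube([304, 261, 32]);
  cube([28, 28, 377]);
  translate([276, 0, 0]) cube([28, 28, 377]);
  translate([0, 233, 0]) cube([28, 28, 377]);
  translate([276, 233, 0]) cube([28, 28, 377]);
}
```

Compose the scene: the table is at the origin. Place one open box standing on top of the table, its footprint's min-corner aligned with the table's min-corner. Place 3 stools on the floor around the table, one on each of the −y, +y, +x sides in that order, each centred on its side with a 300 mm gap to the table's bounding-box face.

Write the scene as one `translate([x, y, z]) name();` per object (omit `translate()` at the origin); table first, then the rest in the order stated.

table();
translate([0, 0, 748]) open_box();
translate([242, -561, 0]) stool();
translate([242, 863, 0]) stool();
translate([1088, 151, 0]) stool();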